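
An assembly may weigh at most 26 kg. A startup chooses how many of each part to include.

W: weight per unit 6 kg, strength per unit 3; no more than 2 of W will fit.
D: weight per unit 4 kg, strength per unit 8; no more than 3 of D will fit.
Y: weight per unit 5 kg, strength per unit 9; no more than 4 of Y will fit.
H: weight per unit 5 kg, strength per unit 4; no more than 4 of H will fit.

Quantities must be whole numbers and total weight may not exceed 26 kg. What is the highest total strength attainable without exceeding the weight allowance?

1×D and 4×Y: weight 24 ≤ 26, strength 1·8 + 4·9 = 44.
2×D and 3×Y: weight 23 ≤ 26, strength 2·8 + 3·9 = 43.
Best is 44.

44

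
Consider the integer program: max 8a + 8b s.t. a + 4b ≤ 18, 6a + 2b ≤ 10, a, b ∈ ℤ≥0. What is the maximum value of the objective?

32

(a,b)=(0,4): 1·0+4·4=16≤18, 6·0+2·4=8≤10, objective 32.
(a,b)=(0,3): 1·0+4·3=12≤18, 6·0+2·3=6≤10, objective 24.
Maximum is 32 at (a,b)=(0,4).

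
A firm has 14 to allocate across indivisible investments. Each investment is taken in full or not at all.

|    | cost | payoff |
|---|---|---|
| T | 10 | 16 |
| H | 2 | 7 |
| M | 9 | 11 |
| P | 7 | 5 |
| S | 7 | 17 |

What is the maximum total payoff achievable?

24

Take H and S: cost 2 + 7 = 9 ≤ 14, payoff 7 + 17 = 24.
No other feasible combination does better.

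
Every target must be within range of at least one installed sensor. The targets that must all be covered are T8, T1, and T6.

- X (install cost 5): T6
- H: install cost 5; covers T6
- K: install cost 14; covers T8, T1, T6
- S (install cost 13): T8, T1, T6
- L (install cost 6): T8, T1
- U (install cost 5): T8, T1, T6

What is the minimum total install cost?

This is a weighted set-cover instance.
U alone covers T8, T1, T6 — every target.
Total install cost: 5.

5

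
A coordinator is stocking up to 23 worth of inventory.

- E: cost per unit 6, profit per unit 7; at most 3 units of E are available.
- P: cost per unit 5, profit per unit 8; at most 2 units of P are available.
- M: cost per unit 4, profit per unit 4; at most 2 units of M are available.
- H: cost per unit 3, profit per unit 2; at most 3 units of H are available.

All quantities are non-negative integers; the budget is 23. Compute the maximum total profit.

30

Take 2×E and 2×P: cost 22 ≤ 23, profit 2·7 + 2·8 = 30.
P has the best ratio (8/5) and is taken to its limit of 2; remaining capacity is filled optimally with the others.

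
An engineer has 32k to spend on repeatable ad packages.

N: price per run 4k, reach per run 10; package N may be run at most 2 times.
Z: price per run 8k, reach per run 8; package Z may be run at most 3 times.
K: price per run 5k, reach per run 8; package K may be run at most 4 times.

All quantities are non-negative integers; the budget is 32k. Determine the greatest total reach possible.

N has the best ratio (10/4); taking only N gives at most 2×10 = 20 (stopped by the supply cap of 2).
Mixing does better — 2×N and 4×K: price 28 ≤ 32, reach 2·10 + 4·8 = 52.

52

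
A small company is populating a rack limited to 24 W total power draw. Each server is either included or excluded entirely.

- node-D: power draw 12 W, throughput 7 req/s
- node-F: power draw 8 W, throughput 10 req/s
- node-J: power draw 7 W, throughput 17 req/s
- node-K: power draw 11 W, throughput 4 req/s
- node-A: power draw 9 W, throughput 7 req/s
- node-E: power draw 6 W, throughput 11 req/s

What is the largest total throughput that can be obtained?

38

Allowing fractional choices, the relaxed optimum would be about 40.3, but servers are indivisible.
node-J + node-A + node-E: power draw 7 + 9 + 6 = 22 ≤ 24, throughput 17 + 7 + 11 = 35.
node-F + node-J + node-A: power draw 8 + 7 + 9 = 24 ≤ 24, throughput 10 + 17 + 7 = 34.
node-F + node-J + node-E: power draw 8 + 7 + 6 = 21 ≤ 24, throughput 10 + 17 + 11 = 38.
Best is node-F, node-J, and node-E with total throughput 38.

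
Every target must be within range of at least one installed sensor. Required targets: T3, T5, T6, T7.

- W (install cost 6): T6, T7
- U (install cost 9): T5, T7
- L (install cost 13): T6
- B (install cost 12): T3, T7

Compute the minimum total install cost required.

27

Choose W, U, and B: together they cover T3, T5, T6, T7 — every target.
Total install cost: 6 + 9 + 12 = 27.
No cover costs less than 27.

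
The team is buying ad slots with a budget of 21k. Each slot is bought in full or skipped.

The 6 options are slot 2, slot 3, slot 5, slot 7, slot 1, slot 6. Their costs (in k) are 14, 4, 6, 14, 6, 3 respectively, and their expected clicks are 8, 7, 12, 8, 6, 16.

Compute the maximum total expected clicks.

This is a 0-1 knapsack instance.
Take slot 3, slot 5, slot 1, and slot 6: cost 4 + 6 + 6 + 3 = 19 ≤ 21, expected clicks 7 + 12 + 6 + 16 = 41.
No other feasible combination does better.

41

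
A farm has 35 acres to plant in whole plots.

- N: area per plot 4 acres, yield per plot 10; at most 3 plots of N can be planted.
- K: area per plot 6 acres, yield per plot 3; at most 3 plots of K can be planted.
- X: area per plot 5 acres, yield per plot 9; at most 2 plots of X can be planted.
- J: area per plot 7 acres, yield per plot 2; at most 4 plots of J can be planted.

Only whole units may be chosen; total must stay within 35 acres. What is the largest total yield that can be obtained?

54

Take 3×N, 2×K, and 2×X: area 34 ≤ 35, yield 3·10 + 2·3 + 2·9 = 54.
N has the best ratio (10/4) and is taken to its limit of 3; remaining capacity is filled optimally with the others.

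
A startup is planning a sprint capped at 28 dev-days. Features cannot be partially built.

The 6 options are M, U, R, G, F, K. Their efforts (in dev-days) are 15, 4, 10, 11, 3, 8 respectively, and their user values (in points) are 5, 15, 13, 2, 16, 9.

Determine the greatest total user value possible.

53

Allowing fractional choices, the relaxed optimum would be about 54.0, but features are indivisible.
U + R + F + K: effort 4 + 10 + 3 + 8 = 25 ≤ 28, user value 15 + 13 + 16 + 9 = 53.
U + R + F: effort 4 + 10 + 3 = 17 ≤ 28, user value 15 + 13 + 16 = 44.
U + R + G + F: effort 4 + 10 + 11 + 3 = 28 ≤ 28, user value 15 + 13 + 2 + 16 = 46.
Best is U, R, F, and K with total user value 53.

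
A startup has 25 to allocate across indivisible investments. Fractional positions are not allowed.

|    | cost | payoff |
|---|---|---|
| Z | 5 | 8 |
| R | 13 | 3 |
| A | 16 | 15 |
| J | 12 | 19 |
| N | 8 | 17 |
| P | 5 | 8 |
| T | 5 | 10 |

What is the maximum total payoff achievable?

46

Take J, N, and T: cost 12 + 8 + 5 = 25 ≤ 25, payoff 19 + 17 + 10 = 46.
No other feasible combination does better.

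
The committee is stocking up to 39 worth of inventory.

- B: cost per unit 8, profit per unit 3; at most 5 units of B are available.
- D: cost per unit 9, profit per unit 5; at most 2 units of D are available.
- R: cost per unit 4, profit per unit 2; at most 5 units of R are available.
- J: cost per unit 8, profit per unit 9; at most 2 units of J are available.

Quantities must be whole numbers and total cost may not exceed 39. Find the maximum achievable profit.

30

2×D, 1×R, and 2×J: cost 38 ≤ 39, profit 2·5 + 1·2 + 2·9 = 30.
1×D, 3×R, and 2×J: cost 37 ≤ 39, profit 1·5 + 3·2 + 2·9 = 29.
Best is 30.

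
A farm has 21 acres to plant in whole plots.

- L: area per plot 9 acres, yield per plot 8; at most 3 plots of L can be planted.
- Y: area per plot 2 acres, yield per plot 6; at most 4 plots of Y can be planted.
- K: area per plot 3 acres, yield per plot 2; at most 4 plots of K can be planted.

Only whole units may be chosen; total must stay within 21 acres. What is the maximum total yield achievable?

34

Y has the best ratio (6/2); taking only Y gives at most 4×6 = 24 (stopped by the supply cap of 4).
Mixing does better — 1×L, 4×Y, and 1×K: area 20 ≤ 21, yield 1·8 + 4·6 + 1·2 = 34.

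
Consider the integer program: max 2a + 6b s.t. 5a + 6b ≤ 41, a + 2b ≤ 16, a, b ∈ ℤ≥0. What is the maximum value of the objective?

38

The continuous relaxation peaks at (0, 6.83) with value 41.00; rounding to a feasible lattice point costs some objective.
(a,b)=(1,6): 5·1+6·6=41≤41, 1·1+2·6=13≤16, objective 38.
(a,b)=(0,6): 5·0+6·6=36≤41, 1·0+2·6=12≤16, objective 36.
(a,b)=(2,5): 5·2+6·5=40≤41, 1·2+2·5=12≤16, objective 34.
No feasible integer point exceeds 38.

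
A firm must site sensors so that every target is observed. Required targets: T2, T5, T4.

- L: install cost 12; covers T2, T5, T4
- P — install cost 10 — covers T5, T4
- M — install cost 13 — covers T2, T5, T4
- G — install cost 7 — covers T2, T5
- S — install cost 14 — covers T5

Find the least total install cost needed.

This is an integer covering problem.
The greedy cost-per-new-target heuristic would pick G and P for 17, but a cheaper cover exists.
L alone covers T2, T5, T4 — every target.
Total install cost: 12.
No cover costs less than 12.

12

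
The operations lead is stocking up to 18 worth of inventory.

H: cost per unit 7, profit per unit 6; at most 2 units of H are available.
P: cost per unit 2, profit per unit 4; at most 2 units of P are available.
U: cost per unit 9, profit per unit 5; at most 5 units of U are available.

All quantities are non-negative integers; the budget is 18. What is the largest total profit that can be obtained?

20

P has the best ratio (4/2); taking only P gives at most 2×4 = 8 (stopped by the supply cap of 2).
Mixing does better — 2×H and 2×P: cost 18 ≤ 18, profit 2·6 + 2·4 = 20.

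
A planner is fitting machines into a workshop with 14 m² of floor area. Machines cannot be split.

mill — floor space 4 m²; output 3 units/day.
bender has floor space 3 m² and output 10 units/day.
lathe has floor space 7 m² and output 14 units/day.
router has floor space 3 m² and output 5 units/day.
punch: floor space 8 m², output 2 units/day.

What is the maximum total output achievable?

Allowing fractional choices, the relaxed optimum would be about 29.8, but machines are indivisible.
bender + lathe: floor space 3 + 7 = 10 ≤ 14, output 10 + 14 = 24.
bender + lathe + router: floor space 3 + 7 + 3 = 13 ≤ 14, output 10 + 14 + 5 = 29.
mill + bender + lathe: floor space 4 + 3 + 7 = 14 ≤ 14, output 3 + 10 + 14 = 27.
Best is bender, lathe, and router with total output 29.

29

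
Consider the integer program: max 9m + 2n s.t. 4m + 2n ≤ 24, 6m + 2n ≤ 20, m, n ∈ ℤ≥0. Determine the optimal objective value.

(m,n)=(3,1): 4·3+2·1=14≤24, 6·3+2·1=20≤20, objective 29.
(m,n)=(3,0): 4·3+2·0=12≤24, 6·3+2·0=18≤20, objective 27.
No feasible integer point exceeds 29.

29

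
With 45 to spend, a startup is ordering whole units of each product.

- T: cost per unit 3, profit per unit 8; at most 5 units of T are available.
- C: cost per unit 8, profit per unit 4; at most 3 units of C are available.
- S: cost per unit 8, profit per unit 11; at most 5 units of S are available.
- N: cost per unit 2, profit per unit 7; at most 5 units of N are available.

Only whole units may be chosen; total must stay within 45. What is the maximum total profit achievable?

97

This is a bounded integer knapsack.
N has the best ratio (7/2); taking only N gives at most 5×7 = 35 (stopped by the supply cap of 5).
Mixing does better — 5×T, 2×S, and 5×N: cost 41 ≤ 45, profit 5·8 + 2·11 + 5·7 = 97.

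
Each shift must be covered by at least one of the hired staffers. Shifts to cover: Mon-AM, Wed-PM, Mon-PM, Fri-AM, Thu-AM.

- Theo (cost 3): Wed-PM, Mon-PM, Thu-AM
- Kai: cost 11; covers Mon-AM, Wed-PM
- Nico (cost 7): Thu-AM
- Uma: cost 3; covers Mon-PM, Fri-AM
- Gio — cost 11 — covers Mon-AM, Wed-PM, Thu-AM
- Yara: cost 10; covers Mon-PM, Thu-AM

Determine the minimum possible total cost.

The greedy cost-per-new-shift heuristic would pick Theo, Uma, and Kai for 17, but a cheaper cover exists.
Choose Uma and Gio: together they cover Mon-AM, Wed-PM, Mon-PM, Fri-AM, Thu-AM — every shift.
Total cost: 3 + 11 = 14.
No cover costs less than 14.

14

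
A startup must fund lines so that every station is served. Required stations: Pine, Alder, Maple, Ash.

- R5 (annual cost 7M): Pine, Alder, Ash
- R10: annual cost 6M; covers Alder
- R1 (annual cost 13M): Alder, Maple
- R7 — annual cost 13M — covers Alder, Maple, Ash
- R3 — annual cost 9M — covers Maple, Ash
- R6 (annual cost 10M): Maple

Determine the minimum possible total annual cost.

This is an integer covering problem.
Choose R5 and R3: together they cover Pine, Alder, Maple, Ash — every station.
Total annual cost: 7 + 9 = 16.
No cover costs less than 16.

16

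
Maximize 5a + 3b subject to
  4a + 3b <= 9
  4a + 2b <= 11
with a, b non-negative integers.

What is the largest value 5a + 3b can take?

10

Relaxing integrality, the LP optimum is 11.25 at (a,b) = (2.25, 0), which is not an integer point.
(a,b)=(2,0): 4·2+3·0=8≤9, 4·2+2·0=8≤11, objective 10.
(a,b)=(1,1): 4·1+3·1=7≤9, 4·1+2·1=6≤11, objective 8.
(a,b)=(1,0): 4·1+3·0=4≤9, 4·1+2·0=4≤11, objective 5.
Maximum is 10 at (a,b)=(2,0).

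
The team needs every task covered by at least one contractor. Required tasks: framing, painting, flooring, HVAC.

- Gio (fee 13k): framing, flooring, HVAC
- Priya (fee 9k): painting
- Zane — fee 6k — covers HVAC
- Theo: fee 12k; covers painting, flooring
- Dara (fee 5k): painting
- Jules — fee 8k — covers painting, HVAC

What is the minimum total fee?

18

The greedy cost-per-new-task heuristic would pick Jules and Gio for 21, but a cheaper cover exists.
Choose Gio and Dara: together they cover framing, painting, flooring, HVAC — every task.
Total fee: 13 + 5 = 18.
No cover costs less than 18.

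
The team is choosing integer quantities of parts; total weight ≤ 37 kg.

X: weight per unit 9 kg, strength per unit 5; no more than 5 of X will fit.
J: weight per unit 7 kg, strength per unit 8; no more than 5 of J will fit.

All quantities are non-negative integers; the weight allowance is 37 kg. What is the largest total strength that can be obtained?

40

This is a bounded integer knapsack.
5×J: weight 35 ≤ 37, strength 5·8 = 40.
1×X and 4×J: weight 37 ≤ 37, strength 1·5 + 4·8 = 37.
Best is 40.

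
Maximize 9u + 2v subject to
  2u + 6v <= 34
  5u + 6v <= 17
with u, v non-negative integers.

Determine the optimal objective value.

27

Relaxing integrality, the LP optimum is 30.60 at (u,v) = (3.4, 0), which is not an integer point.
(u,v)=(3,0): 2·3+6·0=6≤34, 5·3+6·0=15≤17, objective 27.
(u,v)=(2,1): 2·2+6·1=10≤34, 5·2+6·1=16≤17, objective 20.
(u,v)=(2,0): 2·2+6·0=4≤34, 5·2+6·0=10≤17, objective 18.
No feasible integer point exceeds 27.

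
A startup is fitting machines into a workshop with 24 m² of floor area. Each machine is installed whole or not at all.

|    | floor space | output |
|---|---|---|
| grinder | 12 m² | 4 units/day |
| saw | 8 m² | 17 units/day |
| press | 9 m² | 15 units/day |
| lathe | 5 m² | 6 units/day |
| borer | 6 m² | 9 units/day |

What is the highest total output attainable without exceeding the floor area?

This is a 0-1 knapsack instance.
Take saw, press, and borer: floor space 8 + 9 + 6 = 23 ≤ 24, output 17 + 15 + 9 = 41.
No other feasible combination does better.

41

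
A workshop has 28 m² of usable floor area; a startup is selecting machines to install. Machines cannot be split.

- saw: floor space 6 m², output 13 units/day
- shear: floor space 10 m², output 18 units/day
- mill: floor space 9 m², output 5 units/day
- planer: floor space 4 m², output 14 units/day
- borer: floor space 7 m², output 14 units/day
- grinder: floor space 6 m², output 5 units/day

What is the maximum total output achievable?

Take saw, shear, planer, and borer: floor space 6 + 10 + 4 + 7 = 27 ≤ 28, output 13 + 18 + 14 + 14 = 59.
No other feasible combination does better.

59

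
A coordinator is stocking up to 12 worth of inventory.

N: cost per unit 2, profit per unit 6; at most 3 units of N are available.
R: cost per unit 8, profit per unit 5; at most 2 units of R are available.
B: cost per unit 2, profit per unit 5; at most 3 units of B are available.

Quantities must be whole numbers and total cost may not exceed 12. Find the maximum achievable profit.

This is a bounded integer knapsack.
N has the best ratio (6/2); taking only N gives at most 3×6 = 18 (stopped by the supply cap of 3).
Mixing does better — 3×N and 3×B: cost 12 ≤ 12, profit 3·6 + 3·5 = 33.

33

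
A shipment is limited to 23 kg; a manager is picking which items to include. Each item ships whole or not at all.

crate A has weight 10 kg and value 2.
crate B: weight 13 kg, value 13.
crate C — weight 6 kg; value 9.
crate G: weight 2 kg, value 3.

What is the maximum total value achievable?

Treat it as a binary knapsack problem.
crate B + crate C + crate G: weight 13 + 6 + 2 = 21 ≤ 23, value 13 + 9 + 3 = 25.
crate B + crate C: weight 13 + 6 = 19 ≤ 23, value 13 + 9 = 22.
Best is crate B, crate C, and crate G with total value 25.

25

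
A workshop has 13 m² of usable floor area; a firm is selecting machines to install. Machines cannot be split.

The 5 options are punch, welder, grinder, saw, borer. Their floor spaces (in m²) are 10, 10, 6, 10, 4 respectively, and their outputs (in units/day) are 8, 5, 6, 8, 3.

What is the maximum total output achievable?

Allowing fractional choices, the relaxed optimum would be about 11.6, but machines are indivisible.
grinder + borer: floor space 6 + 4 = 10 ≤ 13, output 6 + 3 = 9.
punch: floor space 10 ≤ 13, output 8.
Best is grinder and borer with total output 9.

9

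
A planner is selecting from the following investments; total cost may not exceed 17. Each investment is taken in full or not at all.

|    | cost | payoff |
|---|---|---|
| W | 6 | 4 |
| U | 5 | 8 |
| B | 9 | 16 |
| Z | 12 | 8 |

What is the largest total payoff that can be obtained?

Allowing fractional choices, the relaxed optimum would be about 26.0, but investments are indivisible.
U + B: cost 5 + 9 = 14 ≤ 17, payoff 8 + 16 = 24.
W + B: cost 6 + 9 = 15 ≤ 17, payoff 4 + 16 = 20.
Best is U and B with total payoff 24.

24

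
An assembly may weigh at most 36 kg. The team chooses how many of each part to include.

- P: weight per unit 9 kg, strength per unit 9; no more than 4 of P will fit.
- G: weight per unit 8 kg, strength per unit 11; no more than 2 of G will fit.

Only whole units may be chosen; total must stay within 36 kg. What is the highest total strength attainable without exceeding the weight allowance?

Take 2×P and 2×G: weight 34 ≤ 36, strength 2·9 + 2·11 = 40.
G has the best ratio (11/8) and is taken to its limit of 2; remaining capacity is filled optimally with the others.

40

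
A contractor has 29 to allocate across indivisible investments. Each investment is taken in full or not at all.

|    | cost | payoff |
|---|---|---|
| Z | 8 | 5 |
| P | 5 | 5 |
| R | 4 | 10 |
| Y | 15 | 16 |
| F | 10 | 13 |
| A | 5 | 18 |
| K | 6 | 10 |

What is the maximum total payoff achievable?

R + F + A + K: cost 4 + 10 + 5 + 6 = 25 ≤ 29, payoff 10 + 13 + 18 + 10 = 51.
P + R + Y + A: cost 5 + 4 + 15 + 5 = 29 ≤ 29, payoff 5 + 10 + 16 + 18 = 49.
Best is R, F, A, and K with total payoff 51.

51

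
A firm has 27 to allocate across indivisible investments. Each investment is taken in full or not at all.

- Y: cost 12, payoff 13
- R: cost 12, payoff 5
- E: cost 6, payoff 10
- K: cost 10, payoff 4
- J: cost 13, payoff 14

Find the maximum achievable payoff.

27

Take Y and J: cost 12 + 13 = 25 ≤ 27, payoff 13 + 14 = 27.
No other feasible combination does better.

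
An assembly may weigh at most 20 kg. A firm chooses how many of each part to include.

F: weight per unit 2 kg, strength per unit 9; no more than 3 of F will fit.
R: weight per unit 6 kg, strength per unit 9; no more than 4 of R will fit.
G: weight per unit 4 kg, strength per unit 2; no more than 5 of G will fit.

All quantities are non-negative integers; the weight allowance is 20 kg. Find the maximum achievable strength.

45

Take 3×F and 2×R: weight 18 ≤ 20, strength 3·9 + 2·9 = 45.
F has the best ratio (9/2) and is taken to its limit of 3; remaining capacity is filled optimally with the others.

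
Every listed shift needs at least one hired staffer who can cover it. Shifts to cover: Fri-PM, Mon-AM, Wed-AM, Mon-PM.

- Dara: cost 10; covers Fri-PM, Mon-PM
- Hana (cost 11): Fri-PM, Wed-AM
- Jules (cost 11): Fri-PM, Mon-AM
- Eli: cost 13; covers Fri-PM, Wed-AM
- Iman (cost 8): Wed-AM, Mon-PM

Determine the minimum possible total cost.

19

Choose Jules and Iman: together they cover Fri-PM, Mon-AM, Wed-AM, Mon-PM — every shift.
Total cost: 11 + 8 = 19.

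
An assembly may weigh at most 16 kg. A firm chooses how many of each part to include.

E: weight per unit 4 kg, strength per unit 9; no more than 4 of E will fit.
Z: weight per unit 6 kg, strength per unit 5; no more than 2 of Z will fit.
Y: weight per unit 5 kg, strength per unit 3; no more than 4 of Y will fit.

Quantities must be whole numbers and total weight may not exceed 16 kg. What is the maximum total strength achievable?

36

E has the best ratio (9/4); taking only E gives at most 4×9 = 36 (stopped by the weight limit).
Optimal: 4×E: weight 16 ≤ 16, strength 4·9 = 36.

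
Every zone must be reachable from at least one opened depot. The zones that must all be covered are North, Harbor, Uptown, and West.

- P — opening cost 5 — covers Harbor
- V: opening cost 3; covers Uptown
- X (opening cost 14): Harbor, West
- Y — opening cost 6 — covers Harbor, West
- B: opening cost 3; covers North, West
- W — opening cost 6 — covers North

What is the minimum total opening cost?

Choose P, V, and B: together they cover North, Harbor, Uptown, West — every zone.
Total opening cost: 5 + 3 + 3 = 11.

11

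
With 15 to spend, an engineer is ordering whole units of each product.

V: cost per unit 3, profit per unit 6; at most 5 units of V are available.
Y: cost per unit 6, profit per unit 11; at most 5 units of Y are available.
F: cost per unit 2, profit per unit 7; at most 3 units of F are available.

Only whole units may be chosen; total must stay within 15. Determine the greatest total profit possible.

1×V, 1×Y, and 3×F: cost 15 ≤ 15, profit 1·6 + 1·11 + 3·7 = 38.
3×V and 3×F: cost 15 ≤ 15, profit 3·6 + 3·7 = 39.
Best is 39.

39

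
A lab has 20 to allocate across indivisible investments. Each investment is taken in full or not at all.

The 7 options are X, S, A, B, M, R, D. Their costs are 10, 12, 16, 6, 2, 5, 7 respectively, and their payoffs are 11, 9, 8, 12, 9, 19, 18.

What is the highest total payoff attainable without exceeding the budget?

Treat it as a binary knapsack problem.
Take B, M, R, and D: cost 6 + 2 + 5 + 7 = 20 ≤ 20, payoff 12 + 9 + 19 + 18 = 58.
No other feasible combination does better.

58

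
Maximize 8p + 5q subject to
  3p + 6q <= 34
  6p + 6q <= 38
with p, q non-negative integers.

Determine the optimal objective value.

48

Relaxing integrality, the LP optimum is 50.67 at (p,q) = (6.33, 0), which is not an integer point.
(p,q)=(6,0): 3·6+6·0=18≤34, 6·6+6·0=36≤38, objective 48.
(p,q)=(5,1): 3·5+6·1=21≤34, 6·5+6·1=36≤38, objective 45.
(p,q)=(5,0): 3·5+6·0=15≤34, 6·5+6·0=30≤38, objective 40.
The best lattice point is (6,0), giving 48.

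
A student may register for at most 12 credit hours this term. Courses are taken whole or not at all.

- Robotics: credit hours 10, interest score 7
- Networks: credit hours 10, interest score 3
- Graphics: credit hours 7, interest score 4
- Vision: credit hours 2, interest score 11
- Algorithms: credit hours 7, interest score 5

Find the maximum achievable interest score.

Allowing fractional choices, the relaxed optimum would be about 18.1, but courses are indivisible.
Vision + Algorithms: credit hours 2 + 7 = 9 ≤ 12, interest score 11 + 5 = 16.
Robotics + Vision: credit hours 10 + 2 = 12 ≤ 12, interest score 7 + 11 = 18.
Best is Robotics and Vision with total interest score 18.

18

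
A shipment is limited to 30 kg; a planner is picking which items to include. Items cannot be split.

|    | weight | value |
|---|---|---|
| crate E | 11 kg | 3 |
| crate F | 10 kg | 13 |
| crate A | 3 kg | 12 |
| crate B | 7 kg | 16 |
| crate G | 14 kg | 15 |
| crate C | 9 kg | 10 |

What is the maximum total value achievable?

This is a 0-1 knapsack instance.
crate F + crate A + crate B + crate C: weight 10 + 3 + 7 + 9 = 29 ≤ 30, value 13 + 12 + 16 + 10 = 51.
crate A + crate B + crate G: weight 3 + 7 + 14 = 24 ≤ 30, value 12 + 16 + 15 = 43.
crate F + crate A + crate B: weight 10 + 3 + 7 = 20 ≤ 30, value 13 + 12 + 16 = 41.
Best is crate F, crate A, crate B, and crate C with total value 51.

51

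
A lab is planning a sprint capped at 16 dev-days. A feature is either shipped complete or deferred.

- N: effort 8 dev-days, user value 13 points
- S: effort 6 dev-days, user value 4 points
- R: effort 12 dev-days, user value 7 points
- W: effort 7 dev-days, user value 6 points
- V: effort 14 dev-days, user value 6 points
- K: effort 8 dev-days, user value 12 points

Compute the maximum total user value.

25

Take N and K: effort 8 + 8 = 16 ≤ 16, user value 13 + 12 = 25.
No other feasible combination does better.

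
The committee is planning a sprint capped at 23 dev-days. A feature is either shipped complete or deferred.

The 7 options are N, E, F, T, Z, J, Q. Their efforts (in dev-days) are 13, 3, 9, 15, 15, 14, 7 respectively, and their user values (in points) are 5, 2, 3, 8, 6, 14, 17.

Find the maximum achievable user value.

Allowing fractional choices, the relaxed optimum would be about 32.3, but features are indivisible.
J + Q: effort 14 + 7 = 21 ≤ 23, user value 14 + 17 = 31.
T + Q: effort 15 + 7 = 22 ≤ 23, user value 8 + 17 = 25.
N + E + Q: effort 13 + 3 + 7 = 23 ≤ 23, user value 5 + 2 + 17 = 24.
Best is J and Q with total user value 31.

31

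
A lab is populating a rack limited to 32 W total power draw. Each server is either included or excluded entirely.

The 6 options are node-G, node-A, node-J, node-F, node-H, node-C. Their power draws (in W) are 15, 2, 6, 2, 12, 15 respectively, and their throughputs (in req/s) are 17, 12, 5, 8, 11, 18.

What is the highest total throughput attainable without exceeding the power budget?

Allowing fractional choices, the relaxed optimum would be about 52.7, but servers are indivisible.
node-G + node-A + node-F + node-H: power draw 15 + 2 + 2 + 12 = 31 ≤ 32, throughput 17 + 12 + 8 + 11 = 48.
node-A + node-F + node-H + node-C: power draw 2 + 2 + 12 + 15 = 31 ≤ 32, throughput 12 + 8 + 11 + 18 = 49.
node-G + node-A + node-C: power draw 15 + 2 + 15 = 32 ≤ 32, throughput 17 + 12 + 18 = 47.
Best is node-A, node-F, node-H, and node-C with total throughput 49.

49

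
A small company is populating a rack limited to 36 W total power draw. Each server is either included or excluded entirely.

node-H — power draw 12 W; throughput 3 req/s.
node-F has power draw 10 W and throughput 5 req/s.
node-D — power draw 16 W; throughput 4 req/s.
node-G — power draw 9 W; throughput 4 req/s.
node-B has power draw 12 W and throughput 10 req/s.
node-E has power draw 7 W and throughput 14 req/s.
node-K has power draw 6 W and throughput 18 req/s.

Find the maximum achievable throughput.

47

Take node-F, node-B, node-E, and node-K: power draw 10 + 12 + 7 + 6 = 35 ≤ 36, throughput 5 + 10 + 14 + 18 = 47.
No other feasible combination does better.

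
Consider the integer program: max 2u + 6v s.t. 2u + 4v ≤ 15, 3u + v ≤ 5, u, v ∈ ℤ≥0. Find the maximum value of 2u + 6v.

Relaxing integrality, the LP optimum is 22.50 at (u,v) = (0, 3.75), which is not an integer point.
(u,v)=(0,3): 2·0+4·3=12≤15, 3·0+1·3=3≤5, objective 18.
(u,v)=(1,2): 2·1+4·2=10≤15, 3·1+1·2=5≤5, objective 14.
The best lattice point is (0,3), giving 18.

18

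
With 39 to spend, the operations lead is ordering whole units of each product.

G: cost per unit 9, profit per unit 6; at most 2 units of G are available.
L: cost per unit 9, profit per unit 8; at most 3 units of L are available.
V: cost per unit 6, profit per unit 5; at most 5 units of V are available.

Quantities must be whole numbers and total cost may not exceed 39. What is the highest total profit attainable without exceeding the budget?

34

This is a bounded integer knapsack.
1×L and 5×V: cost 39 ≤ 39, profit 1·8 + 5·5 = 33.
3×L and 2×V: cost 39 ≤ 39, profit 3·8 + 2·5 = 34.
Best is 34.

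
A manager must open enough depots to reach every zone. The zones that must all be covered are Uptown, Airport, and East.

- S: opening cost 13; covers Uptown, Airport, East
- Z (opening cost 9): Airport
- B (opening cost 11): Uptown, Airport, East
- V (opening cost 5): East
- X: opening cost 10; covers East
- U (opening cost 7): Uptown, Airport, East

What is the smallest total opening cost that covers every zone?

7

This is a weighted set-cover instance.
U alone covers Uptown, Airport, East — every zone.
Total opening cost: 7.
No cover costs less than 7.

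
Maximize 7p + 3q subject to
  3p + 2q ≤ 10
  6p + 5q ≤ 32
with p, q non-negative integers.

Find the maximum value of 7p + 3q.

21

Relaxing integrality, the LP optimum is 23.33 at (p,q) = (3.33, 0), which is not an integer point.
(p,q)=(3,0): 3·3+2·0=9≤10, 6·3+5·0=18≤32, objective 21.
(p,q)=(2,1): 3·2+2·1=8≤10, 6·2+5·1=17≤32, objective 17.
(p,q)=(2,0): 3·2+2·0=6≤10, 6·2+5·0=12≤32, objective 14.
No feasible integer point exceeds 21.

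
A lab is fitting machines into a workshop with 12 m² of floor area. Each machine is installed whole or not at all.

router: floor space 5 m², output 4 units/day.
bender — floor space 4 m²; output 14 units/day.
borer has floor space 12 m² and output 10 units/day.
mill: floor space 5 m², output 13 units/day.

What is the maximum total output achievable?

Treat it as a binary knapsack problem.
Take bender and mill: floor space 4 + 5 = 9 ≤ 12, output 14 + 13 = 27.
No other feasible combination does better.

27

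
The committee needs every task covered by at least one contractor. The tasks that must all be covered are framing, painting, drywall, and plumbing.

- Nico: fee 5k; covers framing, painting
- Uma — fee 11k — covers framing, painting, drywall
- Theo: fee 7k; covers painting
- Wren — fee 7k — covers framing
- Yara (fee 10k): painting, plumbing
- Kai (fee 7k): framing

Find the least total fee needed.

21

The greedy cost-per-new-task heuristic would pick Nico, Yara, and Uma for 26, but a cheaper cover exists.
Choose Uma and Yara: together they cover framing, painting, drywall, plumbing — every task.
Total fee: 11 + 10 = 21.
No cover costs less than 21.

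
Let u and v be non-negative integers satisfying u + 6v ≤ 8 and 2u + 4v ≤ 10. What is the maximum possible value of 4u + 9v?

Relaxing integrality, the LP optimum is 20.75 at (u,v) = (3.5, 0.75), which is not an integer point.
(u,v)=(5,0) is feasible, giving 20.
(u,v)=(2,1) is feasible, giving 17.
(u,v)=(4,0) is feasible, giving 16.
(u,v)=(3,0) is feasible, giving 12.
No feasible integer point exceeds 20.

20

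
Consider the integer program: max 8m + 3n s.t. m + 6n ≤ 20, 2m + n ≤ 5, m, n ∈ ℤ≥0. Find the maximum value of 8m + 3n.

19

The continuous relaxation peaks at (2.5, 0) with value 20.00; rounding to a feasible lattice point costs some objective.
(m,n)=(2,1): 1·2+6·1=8≤20, 2·2+1·1=5≤5, objective 19.
(m,n)=(2,0): 1·2+6·0=2≤20, 2·2+1·0=4≤5, objective 16.
No feasible integer point exceeds 19.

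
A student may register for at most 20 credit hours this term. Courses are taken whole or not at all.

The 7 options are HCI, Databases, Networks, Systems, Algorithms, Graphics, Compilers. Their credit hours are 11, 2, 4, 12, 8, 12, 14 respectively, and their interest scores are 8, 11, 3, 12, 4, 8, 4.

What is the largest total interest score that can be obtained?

26

This is a 0-1 knapsack instance.
Databases + Systems: credit hours 2 + 12 = 14 ≤ 20, interest score 11 + 12 = 23.
Databases + Networks + Systems: credit hours 2 + 4 + 12 = 18 ≤ 20, interest score 11 + 3 + 12 = 26.
HCI + Databases + Networks: credit hours 11 + 2 + 4 = 17 ≤ 20, interest score 8 + 11 + 3 = 22.
Best is Databases, Networks, and Systems with total interest score 26.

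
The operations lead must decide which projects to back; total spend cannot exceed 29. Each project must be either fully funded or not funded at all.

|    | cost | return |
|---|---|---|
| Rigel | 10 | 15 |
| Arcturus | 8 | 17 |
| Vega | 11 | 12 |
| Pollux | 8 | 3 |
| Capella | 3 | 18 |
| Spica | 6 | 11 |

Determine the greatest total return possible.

Allowing fractional choices, the relaxed optimum would be about 63.2, but projects are indivisible.
Arcturus + Vega + Capella + Spica: cost 8 + 11 + 3 + 6 = 28 ≤ 29, return 17 + 12 + 18 + 11 = 58.
Rigel + Arcturus + Pollux + Capella: cost 10 + 8 + 8 + 3 = 29 ≤ 29, return 15 + 17 + 3 + 18 = 53.
Rigel + Arcturus + Capella + Spica: cost 10 + 8 + 3 + 6 = 27 ≤ 29, return 15 + 17 + 18 + 11 = 61.
Best is Rigel, Arcturus, Capella, and Spica with total return 61.

61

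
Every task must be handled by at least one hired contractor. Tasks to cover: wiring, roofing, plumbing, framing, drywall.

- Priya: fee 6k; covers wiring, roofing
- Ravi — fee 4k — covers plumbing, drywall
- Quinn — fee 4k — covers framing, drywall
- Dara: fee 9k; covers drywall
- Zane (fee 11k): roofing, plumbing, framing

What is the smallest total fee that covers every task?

14

This is a weighted set-cover instance.
Choose Priya, Ravi, and Quinn: together they cover wiring, roofing, plumbing, framing, drywall — every task.
Total fee: 6 + 4 + 4 = 14.
No cover costs less than 14.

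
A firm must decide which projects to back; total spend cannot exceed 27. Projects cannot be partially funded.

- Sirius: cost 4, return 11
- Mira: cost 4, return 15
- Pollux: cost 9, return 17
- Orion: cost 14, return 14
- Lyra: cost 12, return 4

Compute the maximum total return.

46

Take Mira, Pollux, and Orion: cost 4 + 9 + 14 = 27 ≤ 27, return 15 + 17 + 14 = 46.
No other feasible combination does better.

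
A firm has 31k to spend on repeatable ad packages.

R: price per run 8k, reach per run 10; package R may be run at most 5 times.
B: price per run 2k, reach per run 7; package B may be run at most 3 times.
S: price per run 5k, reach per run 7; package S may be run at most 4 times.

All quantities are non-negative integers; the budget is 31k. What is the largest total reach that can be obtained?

B has the best ratio (7/2); taking only B gives at most 3×7 = 21 (stopped by the supply cap of 3).
Mixing does better — 1×R, 3×B, and 3×S: price 29 ≤ 31, reach 1·10 + 3·7 + 3·7 = 52.

52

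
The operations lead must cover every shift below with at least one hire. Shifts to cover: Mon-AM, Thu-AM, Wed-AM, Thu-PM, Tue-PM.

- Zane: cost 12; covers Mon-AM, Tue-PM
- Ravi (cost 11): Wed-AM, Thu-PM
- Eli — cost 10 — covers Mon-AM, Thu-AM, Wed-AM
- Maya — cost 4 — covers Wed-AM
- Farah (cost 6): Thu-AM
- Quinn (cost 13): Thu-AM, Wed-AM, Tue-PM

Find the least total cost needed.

29

The greedy cost-per-new-shift heuristic would pick Eli, Ravi, and Zane for 33, but a cheaper cover exists.
Choose Zane, Ravi, and Farah: together they cover Mon-AM, Thu-AM, Wed-AM, Thu-PM, Tue-PM — every shift.
Total cost: 12 + 11 + 6 = 29.
No cover costs less than 29.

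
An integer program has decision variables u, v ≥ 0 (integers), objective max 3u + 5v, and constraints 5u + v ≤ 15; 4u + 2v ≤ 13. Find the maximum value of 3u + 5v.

(u,v)=(0,6): 5·0+1·6=6≤15, 4·0+2·6=12≤13, objective 30.
(u,v)=(0,5): 5·0+1·5=5≤15, 4·0+2·5=10≤13, objective 25.
The best lattice point is (0,6), giving 30.

30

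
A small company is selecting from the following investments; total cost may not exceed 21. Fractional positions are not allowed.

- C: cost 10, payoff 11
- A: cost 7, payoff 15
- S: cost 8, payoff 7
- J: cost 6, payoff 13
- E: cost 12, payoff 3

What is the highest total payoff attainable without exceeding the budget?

Allowing fractional choices, the relaxed optimum would be about 36.8, but investments are indivisible.
C + A: cost 10 + 7 = 17 ≤ 21, payoff 11 + 15 = 26.
A + S + J: cost 7 + 8 + 6 = 21 ≤ 21, payoff 15 + 7 + 13 = 35.
A + J: cost 7 + 6 = 13 ≤ 21, payoff 15 + 13 = 28.
Best is A, S, and J with total payoff 35.

35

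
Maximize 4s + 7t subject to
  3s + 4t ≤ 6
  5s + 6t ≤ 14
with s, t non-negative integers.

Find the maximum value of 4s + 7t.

(s,t)=(2,0) is feasible, giving 8.
(s,t)=(0,1) is feasible, giving 7.
(s,t)=(1,0) is feasible, giving 4.
The best lattice point is (2,0), giving 8.

8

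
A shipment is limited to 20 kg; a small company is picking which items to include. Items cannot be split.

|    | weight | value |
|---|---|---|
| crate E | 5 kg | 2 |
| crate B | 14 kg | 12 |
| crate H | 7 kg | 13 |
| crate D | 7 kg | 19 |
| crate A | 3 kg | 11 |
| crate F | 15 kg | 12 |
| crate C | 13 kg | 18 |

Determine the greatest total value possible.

43

crate D + crate C: weight 7 + 13 = 20 ≤ 20, value 19 + 18 = 37.
crate H + crate D + crate A: weight 7 + 7 + 3 = 17 ≤ 20, value 13 + 19 + 11 = 43.
crate E + crate H + crate D: weight 5 + 7 + 7 = 19 ≤ 20, value 2 + 13 + 19 = 34.
Best is crate H, crate D, and crate A with total value 43.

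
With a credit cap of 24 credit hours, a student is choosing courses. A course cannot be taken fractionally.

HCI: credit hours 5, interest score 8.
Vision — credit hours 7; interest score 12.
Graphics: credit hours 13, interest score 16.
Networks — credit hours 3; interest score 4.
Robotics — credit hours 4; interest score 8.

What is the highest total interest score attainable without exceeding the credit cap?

Allowing fractional choices, the relaxed optimum would be about 38.2, but courses are indivisible.
HCI + Graphics + Robotics: credit hours 5 + 13 + 4 = 22 ≤ 24, interest score 8 + 16 + 8 = 32.
Vision + Graphics + Robotics: credit hours 7 + 13 + 4 = 24 ≤ 24, interest score 12 + 16 + 8 = 36.
HCI + Vision + Networks + Robotics: credit hours 5 + 7 + 3 + 4 = 19 ≤ 24, interest score 8 + 12 + 4 + 8 = 32.
Best is Vision, Graphics, and Robotics with total interest score 36.

36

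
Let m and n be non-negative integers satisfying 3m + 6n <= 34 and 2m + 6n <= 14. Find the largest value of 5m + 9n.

(m,n)=(7,0) is feasible, giving 35.
(m,n)=(6,0) is feasible, giving 30.
The best lattice point is (7,0), giving 35.

35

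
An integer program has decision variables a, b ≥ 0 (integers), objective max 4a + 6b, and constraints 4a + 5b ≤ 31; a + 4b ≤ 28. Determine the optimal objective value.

The continuous relaxation peaks at (0, 6.2) with value 37.20; rounding to a feasible lattice point costs some objective.
(a,b)=(0,6): 4·0+5·6=30≤31, 1·0+4·6=24≤28, objective 36.
(a,b)=(1,5): 4·1+5·5=29≤31, 1·1+4·5=21≤28, objective 34.
(a,b)=(0,5): 4·0+5·5=25≤31, 1·0+4·5=20≤28, objective 30.
Maximum is 36 at (a,b)=(0,6).

36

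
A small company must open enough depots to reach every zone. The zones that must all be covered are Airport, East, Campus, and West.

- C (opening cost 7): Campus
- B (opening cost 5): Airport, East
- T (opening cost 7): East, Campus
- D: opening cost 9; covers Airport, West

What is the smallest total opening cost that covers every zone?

16

This is an integer covering problem.
The greedy cost-per-new-zone heuristic would pick B, C, and D for 21, but a cheaper cover exists.
Choose T and D: together they cover Airport, East, Campus, West — every zone.
Total opening cost: 7 + 9 = 16.
No cover costs less than 16.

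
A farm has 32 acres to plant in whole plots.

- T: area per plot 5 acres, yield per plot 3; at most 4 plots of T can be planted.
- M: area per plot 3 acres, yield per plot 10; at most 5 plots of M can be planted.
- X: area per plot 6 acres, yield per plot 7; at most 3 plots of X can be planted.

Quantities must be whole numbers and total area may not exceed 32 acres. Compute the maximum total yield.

1×T, 5×M, and 2×X: area 32 ≤ 32, yield 1·3 + 5·10 + 2·7 = 67.
5×M and 2×X: area 27 ≤ 32, yield 5·10 + 2·7 = 64.
Best is 67.

67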